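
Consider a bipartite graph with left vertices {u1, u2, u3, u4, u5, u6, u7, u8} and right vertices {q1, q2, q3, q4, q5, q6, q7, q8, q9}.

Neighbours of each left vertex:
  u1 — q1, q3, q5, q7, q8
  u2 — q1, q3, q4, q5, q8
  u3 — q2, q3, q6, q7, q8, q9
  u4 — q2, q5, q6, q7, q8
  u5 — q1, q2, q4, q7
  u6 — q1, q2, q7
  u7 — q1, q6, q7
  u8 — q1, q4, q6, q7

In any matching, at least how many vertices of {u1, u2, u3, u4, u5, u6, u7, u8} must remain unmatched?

One maximum matching: u1–q1, u2–q3, u3–q9, u4–q8, u5–q4, u6–q2, u7–q7, u8–q6.
This saturates every left vertex, so 8 is the maximum.
That matches 8 of the 8, leaving 0 unmatched; no matching can do better.

0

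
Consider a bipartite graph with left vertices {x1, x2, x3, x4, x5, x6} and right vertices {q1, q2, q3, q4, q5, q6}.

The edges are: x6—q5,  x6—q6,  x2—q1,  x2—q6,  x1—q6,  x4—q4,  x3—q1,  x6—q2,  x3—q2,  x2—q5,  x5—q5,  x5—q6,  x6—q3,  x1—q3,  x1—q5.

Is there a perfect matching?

A valid assignment of size 6: x1-q3, x2-q1, x3-q2, x4-q4, x5-q5, x6-q6.
Every left vertex is matched, so this is a perfect matching.

Yes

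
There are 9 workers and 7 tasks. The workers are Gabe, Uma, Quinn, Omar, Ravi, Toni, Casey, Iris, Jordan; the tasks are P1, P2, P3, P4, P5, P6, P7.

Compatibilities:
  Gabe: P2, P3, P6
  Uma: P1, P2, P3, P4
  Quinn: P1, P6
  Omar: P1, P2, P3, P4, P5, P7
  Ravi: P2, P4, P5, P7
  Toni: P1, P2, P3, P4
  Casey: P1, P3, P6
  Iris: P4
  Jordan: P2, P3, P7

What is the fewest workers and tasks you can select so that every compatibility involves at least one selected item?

7

{P1, P2, P3, P4, P5, P6, P7} is a vertex cover of size 7: every edge has an endpoint in this set.
No smaller cover exists because Gabe–P2, Uma–P3, Quinn–P6, Omar–P7, Ravi–P5, Toni–P4, Casey–P1 is a matching of size 7, and a cover must include an endpoint of each of these disjoint edges (König's theorem).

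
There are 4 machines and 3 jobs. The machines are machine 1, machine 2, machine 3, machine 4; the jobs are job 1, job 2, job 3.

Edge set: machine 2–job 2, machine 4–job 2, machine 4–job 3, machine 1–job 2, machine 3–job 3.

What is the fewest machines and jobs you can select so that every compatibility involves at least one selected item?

{job 2, job 3} is a vertex cover of size 2: every edge has an endpoint in this set.
No smaller cover exists because machine 1–job 2, machine 3–job 3 is a matching of size 2, and a cover must include an endpoint of each of these disjoint edges (König's theorem).

2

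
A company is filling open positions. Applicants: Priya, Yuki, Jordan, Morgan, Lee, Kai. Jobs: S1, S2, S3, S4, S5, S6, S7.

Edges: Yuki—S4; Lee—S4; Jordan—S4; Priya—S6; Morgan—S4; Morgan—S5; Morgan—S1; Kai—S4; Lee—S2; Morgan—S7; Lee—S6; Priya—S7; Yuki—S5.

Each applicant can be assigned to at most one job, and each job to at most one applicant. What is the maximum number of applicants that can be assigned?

5

A valid assignment of size 5: Priya→S6, Yuki→S5, Jordan→S4, Morgan→S7, Lee→S2.
The set {Jordan, Kai} has only 1 neighbour ({S4}), so by Hall's theorem at most 5 of the 6 applicants can be matched.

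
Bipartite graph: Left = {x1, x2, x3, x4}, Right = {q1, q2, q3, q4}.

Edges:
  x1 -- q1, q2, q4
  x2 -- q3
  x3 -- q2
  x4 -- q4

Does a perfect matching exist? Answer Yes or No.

One maximum matching: x1–q1, x2–q3, x3–q2, x4–q4.
All 4 left vertices are covered.

Yes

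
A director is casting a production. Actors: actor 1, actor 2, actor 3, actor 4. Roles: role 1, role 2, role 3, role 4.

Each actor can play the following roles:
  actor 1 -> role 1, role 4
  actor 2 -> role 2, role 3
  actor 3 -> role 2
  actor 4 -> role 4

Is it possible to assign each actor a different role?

Yes

For example, pair actor 1→role 1, actor 2→role 3, actor 3→role 2, actor 4→role 4.
All 4 actors are covered.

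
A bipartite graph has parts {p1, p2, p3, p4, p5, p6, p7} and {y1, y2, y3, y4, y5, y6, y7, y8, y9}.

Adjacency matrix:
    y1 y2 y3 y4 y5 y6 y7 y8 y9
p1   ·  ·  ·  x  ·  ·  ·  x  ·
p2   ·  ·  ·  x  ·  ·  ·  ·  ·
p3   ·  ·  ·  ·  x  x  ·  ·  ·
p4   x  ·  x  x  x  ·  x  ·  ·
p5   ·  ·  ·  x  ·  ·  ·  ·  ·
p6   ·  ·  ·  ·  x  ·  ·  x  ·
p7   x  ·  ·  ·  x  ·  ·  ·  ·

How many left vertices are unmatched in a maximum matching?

A valid assignment of size 6: p1→y8, p2→y4, p3→y6, p4→y7, p6→y5, p7→y1.
The set {p2, p5} has only 1 neighbour ({y4}), so by Hall's theorem at most 6 of the 7 left vertices can be matched.
That matches 6 of the 7, leaving 1 unmatched; no matching can do better.

1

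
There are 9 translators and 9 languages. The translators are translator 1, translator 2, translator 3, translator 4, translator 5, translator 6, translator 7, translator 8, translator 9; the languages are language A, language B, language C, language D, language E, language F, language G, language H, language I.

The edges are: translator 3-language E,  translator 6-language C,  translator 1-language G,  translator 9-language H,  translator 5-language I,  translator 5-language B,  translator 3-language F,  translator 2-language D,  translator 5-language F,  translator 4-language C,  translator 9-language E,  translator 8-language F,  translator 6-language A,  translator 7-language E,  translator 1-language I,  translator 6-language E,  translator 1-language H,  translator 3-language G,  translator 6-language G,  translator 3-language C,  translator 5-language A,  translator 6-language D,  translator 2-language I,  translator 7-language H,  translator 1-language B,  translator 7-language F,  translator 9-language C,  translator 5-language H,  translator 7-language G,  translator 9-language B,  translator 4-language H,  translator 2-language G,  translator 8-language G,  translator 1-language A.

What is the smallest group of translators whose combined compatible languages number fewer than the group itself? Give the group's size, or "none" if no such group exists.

A matching saturating every translator exists, for instance translator 1→language G, translator 2→language I, translator 3→language E, translator 4→language C, translator 5→language A, translator 6→language D, translator 7→language H, translator 8→language F, translator 9→language B.
By Hall's marriage theorem, this means |N(S)| ≥ |S| for every subset S, so no violating subset exists.

none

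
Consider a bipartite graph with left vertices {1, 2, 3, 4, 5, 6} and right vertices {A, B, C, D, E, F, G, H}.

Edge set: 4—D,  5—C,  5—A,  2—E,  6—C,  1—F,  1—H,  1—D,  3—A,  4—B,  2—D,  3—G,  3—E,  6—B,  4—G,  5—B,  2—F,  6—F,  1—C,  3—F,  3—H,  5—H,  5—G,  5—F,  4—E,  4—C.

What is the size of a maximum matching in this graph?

6

A valid assignment of size 6: 1→F, 2→D, 3→A, 4→E, 5→G, 6→B.
All 6 left vertices are matched, so no larger matching exists.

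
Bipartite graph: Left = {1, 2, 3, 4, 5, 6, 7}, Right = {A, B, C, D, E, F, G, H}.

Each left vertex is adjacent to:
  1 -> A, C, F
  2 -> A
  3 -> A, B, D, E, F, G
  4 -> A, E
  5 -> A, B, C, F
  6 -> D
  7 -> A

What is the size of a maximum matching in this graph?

6

One maximum matching: 1→F, 2→A, 3→G, 4→E, 5→B, 6→D.
The set {2, 7} has only 1 neighbour ({A}), so by Hall's theorem at most 6 of the 7 left vertices can be matched.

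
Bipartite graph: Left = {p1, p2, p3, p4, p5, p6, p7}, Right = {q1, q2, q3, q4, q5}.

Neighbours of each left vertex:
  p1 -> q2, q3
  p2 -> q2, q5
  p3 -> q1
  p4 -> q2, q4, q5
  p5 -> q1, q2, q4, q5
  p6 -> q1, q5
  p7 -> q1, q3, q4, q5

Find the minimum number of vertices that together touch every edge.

5

The 5 edges p1–q3, p2–q5, p3–q1, p4–q4, p5–q2 form a matching, so any vertex cover needs at least 5 vertices (one per matched edge).
Conversely {q1, q2, q3, q4, q5} meets every edge and has exactly 5 vertices, so 5 is optimal.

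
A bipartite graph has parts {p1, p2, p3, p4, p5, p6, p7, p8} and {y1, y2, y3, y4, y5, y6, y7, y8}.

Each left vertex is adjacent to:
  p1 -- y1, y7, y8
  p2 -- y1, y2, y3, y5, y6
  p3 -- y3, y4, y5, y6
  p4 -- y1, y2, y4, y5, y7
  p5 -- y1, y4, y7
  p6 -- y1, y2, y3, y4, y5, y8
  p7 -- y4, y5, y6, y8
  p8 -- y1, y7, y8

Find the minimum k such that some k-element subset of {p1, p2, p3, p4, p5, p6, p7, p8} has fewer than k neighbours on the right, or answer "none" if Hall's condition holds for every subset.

A matching saturating every left vertex exists, for instance p1→y7, p2→y6, p3→y5, p4→y2, p5→y4, p6→y3, p7→y8, p8→y1.
By Hall's marriage theorem, this means |N(S)| ≥ |S| for every subset S, so no violating subset exists.

none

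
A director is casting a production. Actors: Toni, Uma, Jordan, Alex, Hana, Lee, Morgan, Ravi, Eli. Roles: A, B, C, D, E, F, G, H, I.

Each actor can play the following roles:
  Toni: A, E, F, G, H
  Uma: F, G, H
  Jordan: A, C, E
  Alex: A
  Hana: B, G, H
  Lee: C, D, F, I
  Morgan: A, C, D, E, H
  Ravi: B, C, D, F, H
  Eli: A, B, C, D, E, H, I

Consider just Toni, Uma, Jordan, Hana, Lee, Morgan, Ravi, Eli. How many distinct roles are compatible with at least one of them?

The union of neighbours of {Toni, Uma, Jordan, Hana, Lee, Morgan, Ravi, Eli} is {A, B, C, D, E, F, G, H, I}, which has 9 elements.
Since |N(S)| = 9 ≥ |S| = 8, Hall's condition holds for this subset.

9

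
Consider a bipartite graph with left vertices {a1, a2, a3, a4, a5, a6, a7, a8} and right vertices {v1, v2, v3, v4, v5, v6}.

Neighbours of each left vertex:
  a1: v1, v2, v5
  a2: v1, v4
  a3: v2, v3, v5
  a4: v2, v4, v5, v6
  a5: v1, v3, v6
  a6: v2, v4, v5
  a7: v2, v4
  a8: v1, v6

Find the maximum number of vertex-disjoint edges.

6

One maximum matching: a1–v5, a2–v4, a3–v3, a4–v6, a5–v1, a6–v2.
The set {a1, a2, a3, a4, a5, a6, a7, a8} has only 6 neighbours ({v1, v2, v3, v4, v5, v6}), so by Hall's theorem at most 6 of the 8 left vertices can be matched.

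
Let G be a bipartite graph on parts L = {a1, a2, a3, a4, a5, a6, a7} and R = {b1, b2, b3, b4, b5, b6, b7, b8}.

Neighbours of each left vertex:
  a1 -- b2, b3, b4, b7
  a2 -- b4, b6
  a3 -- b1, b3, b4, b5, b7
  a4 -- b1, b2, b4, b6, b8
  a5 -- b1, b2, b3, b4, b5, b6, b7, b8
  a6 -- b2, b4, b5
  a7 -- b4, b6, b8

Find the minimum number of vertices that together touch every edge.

7

The 7 edges a1–b3, a2–b4, a3–b1, a4–b6, a5–b7, a6–b5, a7–b8 form a matching, so any vertex cover needs at least 7 vertices (one per matched edge).
Conversely {a1, a2, a3, a4, a5, a6, a7} meets every edge and has exactly 7 vertices, so 7 is optimal.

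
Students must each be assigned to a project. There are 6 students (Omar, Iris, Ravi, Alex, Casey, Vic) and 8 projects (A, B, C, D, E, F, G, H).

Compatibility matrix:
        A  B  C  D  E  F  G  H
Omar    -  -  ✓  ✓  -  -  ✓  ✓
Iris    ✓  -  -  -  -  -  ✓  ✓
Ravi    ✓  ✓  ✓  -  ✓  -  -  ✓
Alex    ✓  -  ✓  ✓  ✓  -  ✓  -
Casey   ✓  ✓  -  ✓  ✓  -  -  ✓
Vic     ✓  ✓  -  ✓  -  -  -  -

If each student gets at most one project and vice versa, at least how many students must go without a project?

0

One maximum matching: Omar-C, Iris-H, Ravi-E, Alex-G, Casey-A, Vic-B.
All 6 students are matched, so no larger matching exists.
That matches 6 of the 6, leaving 0 unmatched; no matching can do better.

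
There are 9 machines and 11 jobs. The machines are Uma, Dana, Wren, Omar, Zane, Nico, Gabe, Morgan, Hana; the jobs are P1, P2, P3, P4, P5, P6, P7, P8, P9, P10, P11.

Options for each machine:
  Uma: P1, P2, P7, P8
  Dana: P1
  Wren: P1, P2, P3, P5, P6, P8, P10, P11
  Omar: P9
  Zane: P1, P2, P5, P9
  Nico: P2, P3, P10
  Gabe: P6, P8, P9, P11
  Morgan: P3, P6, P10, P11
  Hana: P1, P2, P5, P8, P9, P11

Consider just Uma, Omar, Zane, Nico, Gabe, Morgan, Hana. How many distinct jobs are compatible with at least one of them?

The union of neighbours of {Uma, Omar, Zane, Nico, Gabe, Morgan, Hana} is {P1, P2, P3, P5, P6, P7, P8, P9, P10, P11}, which has 10 elements.
Since |N(S)| = 10 ≥ |S| = 7, Hall's condition holds for this subset.

10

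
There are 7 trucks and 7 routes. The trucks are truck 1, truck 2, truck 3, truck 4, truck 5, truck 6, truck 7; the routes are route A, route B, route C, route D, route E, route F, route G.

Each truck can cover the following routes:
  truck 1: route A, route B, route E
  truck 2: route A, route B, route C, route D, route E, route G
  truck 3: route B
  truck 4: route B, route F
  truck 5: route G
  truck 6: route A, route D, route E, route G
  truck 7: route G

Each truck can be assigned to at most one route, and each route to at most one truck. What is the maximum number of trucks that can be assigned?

A valid assignment of size 6: truck 1–route A, truck 2–route D, truck 3–route B, truck 4–route F, truck 5–route G, truck 6–route E.
The set {truck 5, truck 7} has only 1 neighbour ({route G}), so by Hall's theorem at most 6 of the 7 trucks can be matched.

6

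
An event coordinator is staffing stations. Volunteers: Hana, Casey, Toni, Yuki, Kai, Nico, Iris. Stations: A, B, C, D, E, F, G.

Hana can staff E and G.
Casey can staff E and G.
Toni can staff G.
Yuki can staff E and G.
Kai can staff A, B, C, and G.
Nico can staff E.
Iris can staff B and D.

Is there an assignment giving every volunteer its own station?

No

The set {Hana, Casey, Toni, Yuki, Nico} has only 2 neighbours ({E, G}), so by Hall's theorem at most 4 of the 7 volunteers can be matched.
Hence no matching covers every volunteer.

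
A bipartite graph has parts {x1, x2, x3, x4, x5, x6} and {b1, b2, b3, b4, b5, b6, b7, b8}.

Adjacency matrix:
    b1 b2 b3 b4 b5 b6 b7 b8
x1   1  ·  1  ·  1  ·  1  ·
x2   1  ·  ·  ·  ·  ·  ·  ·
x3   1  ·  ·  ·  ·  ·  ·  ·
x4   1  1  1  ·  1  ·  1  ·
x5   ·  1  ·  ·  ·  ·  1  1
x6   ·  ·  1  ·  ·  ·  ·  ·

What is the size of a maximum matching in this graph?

One maximum matching: x1-b7, x2-b1, x4-b5, x5-b8, x6-b3.
The set {x2, x3} has only 1 neighbour ({b1}), so by Hall's theorem at most 5 of the 6 left vertices can be matched.

5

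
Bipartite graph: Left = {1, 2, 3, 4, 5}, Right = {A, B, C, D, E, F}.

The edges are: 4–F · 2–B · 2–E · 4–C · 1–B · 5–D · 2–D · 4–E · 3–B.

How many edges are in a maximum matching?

A valid assignment of size 4: 1-B, 2-E, 4-C, 5-D.
The set {1, 3} has only 1 neighbour ({B}), so by Hall's theorem at most 4 of the 5 left vertices can be matched.

4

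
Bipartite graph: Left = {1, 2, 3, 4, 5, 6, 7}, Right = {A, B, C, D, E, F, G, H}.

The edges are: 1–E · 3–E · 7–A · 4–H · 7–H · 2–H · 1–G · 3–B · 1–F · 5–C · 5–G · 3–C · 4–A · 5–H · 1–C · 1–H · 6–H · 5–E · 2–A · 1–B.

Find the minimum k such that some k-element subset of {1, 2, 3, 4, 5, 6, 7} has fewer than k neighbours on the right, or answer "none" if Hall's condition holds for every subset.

Take S = {2, 4, 6}. Its neighbourhood is {A, H}, so |N(S)| = 2 < |S| = 3.
Every subset of size less than 3 has at least as many neighbours as members, so 3 is the minimum.

3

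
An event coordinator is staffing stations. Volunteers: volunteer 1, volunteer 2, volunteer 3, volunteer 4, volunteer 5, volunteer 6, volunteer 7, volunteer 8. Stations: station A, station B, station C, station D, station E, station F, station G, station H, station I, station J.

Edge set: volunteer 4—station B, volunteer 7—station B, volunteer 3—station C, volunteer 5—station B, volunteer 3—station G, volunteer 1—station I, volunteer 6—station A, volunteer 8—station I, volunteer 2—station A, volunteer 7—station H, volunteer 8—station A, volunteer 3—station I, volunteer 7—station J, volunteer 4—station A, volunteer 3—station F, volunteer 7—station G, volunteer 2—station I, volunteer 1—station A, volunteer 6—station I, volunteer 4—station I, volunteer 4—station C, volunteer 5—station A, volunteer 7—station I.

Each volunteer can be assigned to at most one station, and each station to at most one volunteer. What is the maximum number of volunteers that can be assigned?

6

For example, pair volunteer 1-station I, volunteer 2-station A, volunteer 3-station F, volunteer 4-station C, volunteer 5-station B, volunteer 7-station J.
The set {volunteer 1, volunteer 2, volunteer 6, volunteer 8} has only 2 neighbours ({station A, station I}), so by Hall's theorem at most 6 of the 8 volunteers can be matched.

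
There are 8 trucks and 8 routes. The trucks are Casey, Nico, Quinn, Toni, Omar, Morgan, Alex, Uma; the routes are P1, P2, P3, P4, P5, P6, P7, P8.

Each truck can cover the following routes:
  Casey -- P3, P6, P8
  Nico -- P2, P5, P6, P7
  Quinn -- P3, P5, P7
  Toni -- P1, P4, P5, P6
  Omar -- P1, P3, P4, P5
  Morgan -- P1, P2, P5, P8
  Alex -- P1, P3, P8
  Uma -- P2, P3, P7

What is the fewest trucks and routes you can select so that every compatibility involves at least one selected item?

8

{Casey, Nico, Quinn, Toni, Omar, Morgan, Alex, Uma} is a vertex cover of size 8: every edge has an endpoint in this set.
No smaller cover exists because Casey–P8, Nico–P5, Quinn–P3, Toni–P6, Omar–P4, Morgan–P2, Alex–P1, Uma–P7 is a matching of size 8, and a cover must include an endpoint of each of these disjoint edges (König's theorem).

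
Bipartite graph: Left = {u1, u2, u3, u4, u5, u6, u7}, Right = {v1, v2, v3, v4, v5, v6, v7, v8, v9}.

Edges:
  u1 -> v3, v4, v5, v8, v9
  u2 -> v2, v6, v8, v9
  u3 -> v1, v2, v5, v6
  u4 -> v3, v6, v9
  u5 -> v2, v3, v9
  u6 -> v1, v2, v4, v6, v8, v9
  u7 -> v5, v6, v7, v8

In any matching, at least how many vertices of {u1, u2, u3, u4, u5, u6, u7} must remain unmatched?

For example, pair u1–v9, u2–v8, u3–v5, u4–v3, u5–v2, u6–v1, u7–v6.
This saturates every left vertex, so 7 is the maximum.
That matches 7 of the 7, leaving 0 unmatched; no matching can do better.

0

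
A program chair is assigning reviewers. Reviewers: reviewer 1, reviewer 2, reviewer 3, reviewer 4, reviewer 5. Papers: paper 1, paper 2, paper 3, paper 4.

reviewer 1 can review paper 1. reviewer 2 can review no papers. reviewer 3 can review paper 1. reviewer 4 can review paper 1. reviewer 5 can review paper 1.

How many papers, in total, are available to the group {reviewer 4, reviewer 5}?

The union of neighbours of {reviewer 4, reviewer 5} is {paper 1}, which has 1 element.
Since |N(S)| = 1 < |S| = 2, Hall's condition fails for this subset.

1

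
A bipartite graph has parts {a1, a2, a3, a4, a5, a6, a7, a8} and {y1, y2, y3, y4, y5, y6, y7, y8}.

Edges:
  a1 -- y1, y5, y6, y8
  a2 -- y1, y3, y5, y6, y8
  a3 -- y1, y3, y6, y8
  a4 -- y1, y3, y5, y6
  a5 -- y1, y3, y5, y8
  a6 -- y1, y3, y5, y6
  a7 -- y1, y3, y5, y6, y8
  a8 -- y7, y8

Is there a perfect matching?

The set {a1, a2, a3, a4, a5, a6, a7} has only 5 neighbours ({y1, y3, y5, y6, y8}), so by Hall's theorem at most 6 of the 8 left vertices can be matched.
Hence no matching covers every left vertex.

No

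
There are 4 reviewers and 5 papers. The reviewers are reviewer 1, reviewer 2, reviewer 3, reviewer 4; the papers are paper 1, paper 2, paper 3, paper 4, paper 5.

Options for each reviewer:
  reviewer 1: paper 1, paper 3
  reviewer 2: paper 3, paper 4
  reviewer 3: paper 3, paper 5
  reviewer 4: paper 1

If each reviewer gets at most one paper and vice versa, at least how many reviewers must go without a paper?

For example, pair reviewer 1→paper 3, reviewer 2→paper 4, reviewer 3→paper 5, reviewer 4→paper 1.
This saturates every reviewer, so 4 is the maximum.
That matches 4 of the 4, leaving 0 unmatched; no matching can do better.

0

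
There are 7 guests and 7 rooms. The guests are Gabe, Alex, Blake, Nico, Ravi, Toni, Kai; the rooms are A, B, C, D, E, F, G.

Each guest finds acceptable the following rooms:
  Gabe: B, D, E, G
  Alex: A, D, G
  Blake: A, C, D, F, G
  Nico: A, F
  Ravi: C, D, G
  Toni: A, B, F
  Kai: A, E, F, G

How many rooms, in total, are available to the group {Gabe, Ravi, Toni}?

7

The union of neighbours of {Gabe, Ravi, Toni} is {A, B, C, D, E, F, G}, which has 7 elements.
Since |N(S)| = 7 ≥ |S| = 3, Hall's condition holds for this subset.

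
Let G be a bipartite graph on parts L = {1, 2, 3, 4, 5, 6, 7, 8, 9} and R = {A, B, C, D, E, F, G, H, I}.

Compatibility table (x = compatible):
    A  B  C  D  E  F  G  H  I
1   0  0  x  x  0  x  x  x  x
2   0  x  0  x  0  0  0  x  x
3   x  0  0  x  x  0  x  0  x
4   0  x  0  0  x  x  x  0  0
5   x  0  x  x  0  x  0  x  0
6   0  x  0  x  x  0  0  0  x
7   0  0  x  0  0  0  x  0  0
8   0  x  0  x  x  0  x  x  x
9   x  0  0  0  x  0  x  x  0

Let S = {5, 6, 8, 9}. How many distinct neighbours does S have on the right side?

9

The union of neighbours of {5, 6, 8, 9} is {A, B, C, D, E, F, G, H, I}, which has 9 elements.
Since |N(S)| = 9 ≥ |S| = 4, Hall's condition holds for this subset.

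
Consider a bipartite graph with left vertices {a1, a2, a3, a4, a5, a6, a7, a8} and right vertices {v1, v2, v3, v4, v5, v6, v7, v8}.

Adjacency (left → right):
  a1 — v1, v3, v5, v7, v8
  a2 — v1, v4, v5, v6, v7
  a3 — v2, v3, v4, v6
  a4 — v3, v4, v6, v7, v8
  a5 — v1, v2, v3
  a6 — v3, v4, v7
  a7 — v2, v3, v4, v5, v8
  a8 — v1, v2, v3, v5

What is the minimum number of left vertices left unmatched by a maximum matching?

A valid assignment of size 8: a1→v3, a2→v6, a3→v4, a4→v8, a5→v1, a6→v7, a7→v5, a8→v2.
All 8 left vertices are matched, so no larger matching exists.
That matches 8 of the 8, leaving 0 unmatched; no matching can do better.

0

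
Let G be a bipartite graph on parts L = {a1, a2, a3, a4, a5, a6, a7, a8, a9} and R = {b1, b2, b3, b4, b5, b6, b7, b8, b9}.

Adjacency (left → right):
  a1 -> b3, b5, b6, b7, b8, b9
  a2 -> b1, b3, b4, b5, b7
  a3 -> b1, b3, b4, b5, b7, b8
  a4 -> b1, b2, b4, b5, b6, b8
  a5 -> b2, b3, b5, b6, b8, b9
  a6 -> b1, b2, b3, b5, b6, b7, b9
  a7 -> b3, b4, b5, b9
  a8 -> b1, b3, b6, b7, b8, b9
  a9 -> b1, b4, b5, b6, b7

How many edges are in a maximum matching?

A valid assignment of size 9: a1-b6, a2-b3, a3-b8, a4-b4, a5-b2, a6-b5, a7-b9, a8-b1, a9-b7.
This saturates every left vertex, so 9 is the maximum.

9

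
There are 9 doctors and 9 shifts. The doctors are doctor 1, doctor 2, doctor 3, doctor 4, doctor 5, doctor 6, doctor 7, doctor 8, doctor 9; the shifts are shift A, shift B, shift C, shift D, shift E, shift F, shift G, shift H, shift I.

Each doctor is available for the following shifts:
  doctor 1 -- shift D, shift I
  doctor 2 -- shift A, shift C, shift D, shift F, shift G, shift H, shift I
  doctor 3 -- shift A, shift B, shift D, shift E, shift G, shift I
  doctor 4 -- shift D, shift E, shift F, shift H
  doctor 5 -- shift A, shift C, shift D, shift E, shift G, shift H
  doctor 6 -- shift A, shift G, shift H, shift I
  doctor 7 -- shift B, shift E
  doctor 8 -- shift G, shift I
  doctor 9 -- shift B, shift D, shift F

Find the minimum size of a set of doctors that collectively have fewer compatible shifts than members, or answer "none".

A matching saturating every doctor exists, for instance doctor 1→shift D, doctor 2→shift C, doctor 3→shift G, doctor 4→shift E, doctor 5→shift A, doctor 6→shift H, doctor 7→shift B, doctor 8→shift I, doctor 9→shift F.
By Hall's marriage theorem, this means |N(S)| ≥ |S| for every subset S, so no violating subset exists.

none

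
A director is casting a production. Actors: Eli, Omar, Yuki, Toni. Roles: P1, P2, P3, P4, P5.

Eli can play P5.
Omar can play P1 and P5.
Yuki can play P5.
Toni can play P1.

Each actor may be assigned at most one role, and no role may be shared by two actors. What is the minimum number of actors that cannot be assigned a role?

2

One maximum matching: Eli→P5, Omar→P1.
The set {Eli, Omar, Yuki, Toni} has only 2 neighbours ({P1, P5}), so by Hall's theorem at most 2 of the 4 actors can be matched.
That matches 2 of the 4, leaving 2 unmatched; no matching can do better.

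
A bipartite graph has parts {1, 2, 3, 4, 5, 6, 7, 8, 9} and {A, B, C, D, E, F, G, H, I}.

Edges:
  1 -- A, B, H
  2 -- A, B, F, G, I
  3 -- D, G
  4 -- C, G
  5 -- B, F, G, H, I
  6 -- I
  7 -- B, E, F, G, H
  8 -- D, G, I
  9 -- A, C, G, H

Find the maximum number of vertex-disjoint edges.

For example, pair 1-A, 2-F, 3-D, 4-C, 5-B, 6-I, 7-E, 8-G, 9-H.
This saturates every left vertex, so 9 is the maximum.

9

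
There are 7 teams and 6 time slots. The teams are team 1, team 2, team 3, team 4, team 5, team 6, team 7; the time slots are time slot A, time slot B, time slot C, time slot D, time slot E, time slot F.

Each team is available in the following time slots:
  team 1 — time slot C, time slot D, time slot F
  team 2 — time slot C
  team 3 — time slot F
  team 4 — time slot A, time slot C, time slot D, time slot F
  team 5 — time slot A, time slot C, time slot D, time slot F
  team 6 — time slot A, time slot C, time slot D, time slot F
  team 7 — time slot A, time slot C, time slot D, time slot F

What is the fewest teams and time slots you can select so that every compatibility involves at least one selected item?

4

A maximum matching has 4 edges (e.g. team 1–time slot D, team 2–time slot C, team 3–time slot F, team 4–time slot A).
By König's theorem the minimum vertex cover has the same size. One such cover is {time slot A, time slot C, time slot D, time slot F}.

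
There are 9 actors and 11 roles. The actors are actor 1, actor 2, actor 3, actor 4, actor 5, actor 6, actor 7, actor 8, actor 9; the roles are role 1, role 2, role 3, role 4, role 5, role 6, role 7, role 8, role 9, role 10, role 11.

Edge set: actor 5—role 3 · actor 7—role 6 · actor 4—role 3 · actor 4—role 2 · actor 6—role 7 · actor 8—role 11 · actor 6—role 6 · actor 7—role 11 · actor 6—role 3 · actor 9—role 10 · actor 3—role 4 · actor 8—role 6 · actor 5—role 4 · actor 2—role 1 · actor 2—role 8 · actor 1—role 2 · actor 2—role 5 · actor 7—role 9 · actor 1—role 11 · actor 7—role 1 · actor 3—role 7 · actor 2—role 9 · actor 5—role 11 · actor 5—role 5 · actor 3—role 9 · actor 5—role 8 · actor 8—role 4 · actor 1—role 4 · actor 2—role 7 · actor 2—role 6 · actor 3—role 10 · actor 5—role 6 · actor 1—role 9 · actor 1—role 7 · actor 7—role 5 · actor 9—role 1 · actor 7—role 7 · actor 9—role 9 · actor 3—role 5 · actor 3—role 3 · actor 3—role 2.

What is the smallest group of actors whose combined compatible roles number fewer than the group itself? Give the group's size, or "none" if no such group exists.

A matching saturating every actor exists, for instance actor 1→role 7, actor 2→role 9, actor 3→role 3, actor 4→role 2, actor 5→role 8, actor 6→role 6, actor 7→role 1, actor 8→role 11, actor 9→role 10.
By Hall's marriage theorem, this means |N(S)| ≥ |S| for every subset S, so no violating subset exists.

none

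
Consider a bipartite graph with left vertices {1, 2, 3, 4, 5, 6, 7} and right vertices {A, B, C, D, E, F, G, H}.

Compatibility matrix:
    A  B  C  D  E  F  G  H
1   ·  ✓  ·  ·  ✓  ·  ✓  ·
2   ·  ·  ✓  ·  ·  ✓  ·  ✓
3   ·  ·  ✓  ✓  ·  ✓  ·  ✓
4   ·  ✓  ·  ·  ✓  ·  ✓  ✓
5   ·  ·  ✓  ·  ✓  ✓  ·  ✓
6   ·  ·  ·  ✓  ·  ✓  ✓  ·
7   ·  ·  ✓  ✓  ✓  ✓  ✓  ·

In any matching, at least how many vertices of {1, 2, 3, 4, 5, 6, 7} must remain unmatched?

0

For example, pair 1–E, 2–F, 3–C, 4–B, 5–H, 6–D, 7–G.
This saturates every left vertex, so 7 is the maximum.
That matches 7 of the 7, leaving 0 unmatched; no matching can do better.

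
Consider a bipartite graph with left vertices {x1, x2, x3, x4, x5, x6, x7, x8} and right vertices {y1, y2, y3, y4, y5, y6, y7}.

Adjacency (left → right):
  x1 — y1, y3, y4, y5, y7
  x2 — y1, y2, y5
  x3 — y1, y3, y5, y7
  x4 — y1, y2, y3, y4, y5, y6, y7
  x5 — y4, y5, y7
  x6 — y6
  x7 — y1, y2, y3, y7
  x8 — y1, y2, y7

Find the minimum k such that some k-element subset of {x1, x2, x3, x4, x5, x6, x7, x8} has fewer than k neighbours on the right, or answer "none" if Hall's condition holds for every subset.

8

Take S = {x1, x2, x3, x4, x5, x6, x7, x8}. Its neighbourhood is {y1, y2, y3, y4, y5, y6, y7}, so |N(S)| = 7 < |S| = 8.
Every subset of size less than 8 has at least as many neighbours as members, so 8 is the minimum.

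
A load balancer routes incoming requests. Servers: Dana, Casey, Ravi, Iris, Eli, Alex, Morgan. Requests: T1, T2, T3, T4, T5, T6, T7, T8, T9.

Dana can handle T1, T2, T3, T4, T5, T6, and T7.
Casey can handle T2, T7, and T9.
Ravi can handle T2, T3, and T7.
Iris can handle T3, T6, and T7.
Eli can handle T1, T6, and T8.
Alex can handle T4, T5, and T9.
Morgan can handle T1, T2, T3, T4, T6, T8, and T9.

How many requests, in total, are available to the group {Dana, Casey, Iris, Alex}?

The union of neighbours of {Dana, Casey, Iris, Alex} is {T1, T2, T3, T4, T5, T6, T7, T9}, which has 8 elements.
Since |N(S)| = 8 ≥ |S| = 4, Hall's condition holds for this subset.

8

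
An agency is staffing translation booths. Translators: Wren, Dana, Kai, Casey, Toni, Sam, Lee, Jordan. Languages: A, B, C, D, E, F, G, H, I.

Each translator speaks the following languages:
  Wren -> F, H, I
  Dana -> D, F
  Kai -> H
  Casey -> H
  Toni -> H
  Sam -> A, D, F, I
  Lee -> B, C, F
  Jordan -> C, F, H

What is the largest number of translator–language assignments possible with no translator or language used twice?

A valid assignment of size 6: Wren-I, Dana-D, Kai-H, Sam-A, Lee-B, Jordan-F.
The set {Kai, Casey, Toni} has only 1 neighbour ({H}), so by Hall's theorem at most 6 of the 8 translators can be matched.

6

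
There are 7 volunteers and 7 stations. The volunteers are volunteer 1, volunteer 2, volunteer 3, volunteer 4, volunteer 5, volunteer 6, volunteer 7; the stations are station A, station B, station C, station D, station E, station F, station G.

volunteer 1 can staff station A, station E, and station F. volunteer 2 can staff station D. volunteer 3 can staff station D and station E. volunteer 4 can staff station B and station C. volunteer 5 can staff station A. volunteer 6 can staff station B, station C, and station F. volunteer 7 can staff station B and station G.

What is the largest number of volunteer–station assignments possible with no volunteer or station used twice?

A valid assignment of size 7: volunteer 1–station F, volunteer 2–station D, volunteer 3–station E, volunteer 4–station C, volunteer 5–station A, volunteer 6–station B, volunteer 7–station G.
This saturates every volunteer, so 7 is the maximum.

7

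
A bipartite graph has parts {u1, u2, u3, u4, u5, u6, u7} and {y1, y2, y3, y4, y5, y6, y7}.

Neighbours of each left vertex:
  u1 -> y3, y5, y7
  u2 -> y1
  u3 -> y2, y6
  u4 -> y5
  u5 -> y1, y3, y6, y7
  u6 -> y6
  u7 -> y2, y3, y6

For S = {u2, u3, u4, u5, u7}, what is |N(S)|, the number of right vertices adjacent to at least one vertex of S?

The union of neighbours of {u2, u3, u4, u5, u7} is {y1, y2, y3, y5, y6, y7}, which has 6 elements.
Since |N(S)| = 6 ≥ |S| = 5, Hall's condition holds for this subset.

6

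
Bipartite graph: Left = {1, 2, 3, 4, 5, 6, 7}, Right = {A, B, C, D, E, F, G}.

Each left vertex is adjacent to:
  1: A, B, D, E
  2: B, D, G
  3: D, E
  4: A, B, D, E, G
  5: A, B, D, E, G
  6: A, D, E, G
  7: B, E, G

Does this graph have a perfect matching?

No

The set {1, 2, 3, 4, 5, 6, 7} has only 5 neighbours ({A, B, D, E, G}), so by Hall's theorem at most 5 of the 7 left vertices can be matched.
Hence no matching covers every left vertex.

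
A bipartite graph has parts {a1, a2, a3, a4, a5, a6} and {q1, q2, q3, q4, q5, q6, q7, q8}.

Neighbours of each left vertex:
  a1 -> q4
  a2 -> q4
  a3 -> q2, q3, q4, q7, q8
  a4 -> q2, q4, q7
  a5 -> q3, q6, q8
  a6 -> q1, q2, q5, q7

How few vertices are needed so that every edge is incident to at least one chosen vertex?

5

{a3, a4, a5, a6, q4} is a vertex cover of size 5: every edge has an endpoint in this set.
No smaller cover exists because a1–q4, a3–q8, a4–q7, a5–q6, a6–q2 is a matching of size 5, and a cover must include an endpoint of each of these disjoint edges (König's theorem).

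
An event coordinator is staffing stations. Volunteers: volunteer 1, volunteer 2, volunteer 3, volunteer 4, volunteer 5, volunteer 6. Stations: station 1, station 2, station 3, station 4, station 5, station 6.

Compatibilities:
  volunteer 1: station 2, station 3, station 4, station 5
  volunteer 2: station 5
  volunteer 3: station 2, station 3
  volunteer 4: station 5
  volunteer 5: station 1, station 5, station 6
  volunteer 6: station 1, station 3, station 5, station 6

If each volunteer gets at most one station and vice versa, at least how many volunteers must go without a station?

1

For example, pair volunteer 1–station 3, volunteer 2–station 5, volunteer 3–station 2, volunteer 5–station 6, volunteer 6–station 1.
The set {volunteer 2, volunteer 4} has only 1 neighbour ({station 5}), so by Hall's theorem at most 5 of the 6 volunteers can be matched.
That matches 5 of the 6, leaving 1 unmatched; no matching can do better.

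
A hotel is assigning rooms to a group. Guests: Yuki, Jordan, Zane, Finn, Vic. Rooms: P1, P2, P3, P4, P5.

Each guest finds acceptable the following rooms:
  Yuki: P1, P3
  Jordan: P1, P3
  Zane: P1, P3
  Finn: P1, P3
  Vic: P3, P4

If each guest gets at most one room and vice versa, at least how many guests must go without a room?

For example, pair Yuki→P3, Jordan→P1, Vic→P4.
The set {Yuki, Jordan, Zane, Finn} has only 2 neighbours ({P1, P3}), so by Hall's theorem at most 3 of the 5 guests can be matched.
That matches 3 of the 5, leaving 2 unmatched; no matching can do better.

2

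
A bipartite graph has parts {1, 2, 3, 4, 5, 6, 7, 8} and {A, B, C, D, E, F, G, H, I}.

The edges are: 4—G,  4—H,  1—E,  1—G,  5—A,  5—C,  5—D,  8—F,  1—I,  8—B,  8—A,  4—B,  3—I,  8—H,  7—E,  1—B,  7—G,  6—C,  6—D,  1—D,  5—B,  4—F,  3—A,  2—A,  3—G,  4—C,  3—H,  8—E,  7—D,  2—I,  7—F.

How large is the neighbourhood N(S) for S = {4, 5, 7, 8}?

The union of neighbours of {4, 5, 7, 8} is {A, B, C, D, E, F, G, H}, which has 8 elements.
Since |N(S)| = 8 ≥ |S| = 4, Hall's condition holds for this subset.

8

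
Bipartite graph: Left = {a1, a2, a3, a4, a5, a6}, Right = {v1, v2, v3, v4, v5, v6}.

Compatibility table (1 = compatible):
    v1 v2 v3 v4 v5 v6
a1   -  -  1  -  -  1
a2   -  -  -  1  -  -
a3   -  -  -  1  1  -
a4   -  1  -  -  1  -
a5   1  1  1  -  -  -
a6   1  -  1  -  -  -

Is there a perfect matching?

A valid assignment of size 6: a1→v6, a2→v4, a3→v5, a4→v2, a5→v3, a6→v1.
All 6 left vertices are covered.

Yes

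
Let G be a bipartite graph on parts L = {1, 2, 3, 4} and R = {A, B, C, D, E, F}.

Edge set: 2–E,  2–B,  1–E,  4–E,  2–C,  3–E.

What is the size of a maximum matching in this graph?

2

A valid assignment of size 2: 1-E, 2-B.
The set {1, 3, 4} has only 1 neighbour ({E}), so by Hall's theorem at most 2 of the 4 left vertices can be matched.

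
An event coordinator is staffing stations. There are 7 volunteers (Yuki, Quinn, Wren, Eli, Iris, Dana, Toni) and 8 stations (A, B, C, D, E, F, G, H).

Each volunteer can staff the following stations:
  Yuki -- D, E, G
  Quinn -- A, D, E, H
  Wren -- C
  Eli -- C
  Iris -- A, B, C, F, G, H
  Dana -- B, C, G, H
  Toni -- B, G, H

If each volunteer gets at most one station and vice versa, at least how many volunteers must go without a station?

1

A valid assignment of size 6: Yuki–D, Quinn–E, Wren–C, Iris–A, Dana–G, Toni–B.
The set {Wren, Eli} has only 1 neighbour ({C}), so by Hall's theorem at most 6 of the 7 volunteers can be matched.
That matches 6 of the 7, leaving 1 unmatched; no matching can do better.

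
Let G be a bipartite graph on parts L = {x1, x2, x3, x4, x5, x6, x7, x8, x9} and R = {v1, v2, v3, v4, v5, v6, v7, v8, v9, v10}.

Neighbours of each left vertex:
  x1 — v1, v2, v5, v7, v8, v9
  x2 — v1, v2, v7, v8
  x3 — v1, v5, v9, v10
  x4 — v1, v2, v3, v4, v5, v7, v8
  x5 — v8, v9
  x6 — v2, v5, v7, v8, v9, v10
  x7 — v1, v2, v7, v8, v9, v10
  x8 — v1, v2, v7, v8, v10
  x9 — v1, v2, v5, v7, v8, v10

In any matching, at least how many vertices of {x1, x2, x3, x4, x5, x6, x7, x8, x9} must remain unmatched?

A valid assignment of size 8: x1-v1, x2-v7, x3-v9, x4-v3, x5-v8, x6-v5, x7-v2, x8-v10.
The set {x1, x2, x3, x5, x6, x7, x8, x9} has only 7 neighbours ({v1, v10, v2, v5, v7, v8, v9}), so by Hall's theorem at most 8 of the 9 left vertices can be matched.
That matches 8 of the 9, leaving 1 unmatched; no matching can do better.

1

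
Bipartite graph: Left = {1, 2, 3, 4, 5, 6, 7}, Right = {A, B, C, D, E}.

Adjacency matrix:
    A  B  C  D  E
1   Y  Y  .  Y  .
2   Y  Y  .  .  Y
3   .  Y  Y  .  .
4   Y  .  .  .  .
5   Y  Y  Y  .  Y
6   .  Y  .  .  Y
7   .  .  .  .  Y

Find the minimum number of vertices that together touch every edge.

{1, A, B, C, E} is a vertex cover of size 5: every edge has an endpoint in this set.
No smaller cover exists because 1–D, 2–E, 3–C, 4–A, 5–B is a matching of size 5, and a cover must include an endpoint of each of these disjoint edges (König's theorem).

5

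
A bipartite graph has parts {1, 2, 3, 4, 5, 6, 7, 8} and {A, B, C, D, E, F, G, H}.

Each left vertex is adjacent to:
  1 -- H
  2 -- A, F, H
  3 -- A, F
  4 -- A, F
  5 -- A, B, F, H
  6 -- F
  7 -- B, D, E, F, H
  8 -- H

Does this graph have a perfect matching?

No

The set {1, 2, 3, 4, 6, 8} has only 3 neighbours ({A, F, H}), so by Hall's theorem at most 5 of the 8 left vertices can be matched.
Hence no matching covers every left vertex.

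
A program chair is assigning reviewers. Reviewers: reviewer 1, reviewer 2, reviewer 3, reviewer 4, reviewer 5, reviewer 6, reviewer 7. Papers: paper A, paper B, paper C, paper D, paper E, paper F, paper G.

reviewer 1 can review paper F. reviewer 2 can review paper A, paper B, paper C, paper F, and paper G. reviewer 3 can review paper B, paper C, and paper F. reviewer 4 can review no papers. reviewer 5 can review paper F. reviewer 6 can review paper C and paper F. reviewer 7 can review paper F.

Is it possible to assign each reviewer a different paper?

The set {reviewer 1, reviewer 4, reviewer 5, reviewer 7} has only 1 neighbour ({paper F}), so by Hall's theorem at most 4 of the 7 reviewers can be matched.
Hence no matching covers every reviewer.

No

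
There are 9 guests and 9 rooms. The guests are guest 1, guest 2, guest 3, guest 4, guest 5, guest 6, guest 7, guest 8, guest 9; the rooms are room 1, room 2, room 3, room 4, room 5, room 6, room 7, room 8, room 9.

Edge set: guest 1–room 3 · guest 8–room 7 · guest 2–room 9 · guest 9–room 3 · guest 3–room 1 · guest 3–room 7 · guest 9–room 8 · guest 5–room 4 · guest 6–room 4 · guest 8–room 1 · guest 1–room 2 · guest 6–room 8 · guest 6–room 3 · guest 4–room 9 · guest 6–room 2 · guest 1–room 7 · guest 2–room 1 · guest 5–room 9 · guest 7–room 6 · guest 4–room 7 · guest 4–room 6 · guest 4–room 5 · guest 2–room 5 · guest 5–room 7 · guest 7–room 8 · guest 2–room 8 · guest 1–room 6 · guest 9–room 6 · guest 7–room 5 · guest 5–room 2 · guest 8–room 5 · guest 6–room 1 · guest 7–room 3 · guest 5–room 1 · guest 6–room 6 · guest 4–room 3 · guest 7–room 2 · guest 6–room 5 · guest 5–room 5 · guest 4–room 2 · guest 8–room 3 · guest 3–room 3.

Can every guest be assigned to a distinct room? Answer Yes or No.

For example, pair guest 1→room 6, guest 2→room 9, guest 3→room 7, guest 4→room 2, guest 5→room 5, guest 6→room 4, guest 7→room 8, guest 8→room 1, guest 9→room 3.
All 9 guests are covered.

Yes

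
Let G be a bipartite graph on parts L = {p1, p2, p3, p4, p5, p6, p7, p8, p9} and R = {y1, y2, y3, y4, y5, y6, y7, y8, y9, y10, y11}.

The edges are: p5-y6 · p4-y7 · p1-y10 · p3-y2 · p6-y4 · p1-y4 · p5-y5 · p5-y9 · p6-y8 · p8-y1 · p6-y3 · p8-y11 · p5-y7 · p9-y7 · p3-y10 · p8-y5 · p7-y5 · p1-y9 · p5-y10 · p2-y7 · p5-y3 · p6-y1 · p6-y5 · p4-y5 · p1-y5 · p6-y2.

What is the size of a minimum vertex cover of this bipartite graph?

7

The 7 edges p1–y10, p2–y7, p3–y2, p4–y5, p5–y6, p6–y4, p8–y1 form a matching, so any vertex cover needs at least 7 vertices (one per matched edge).
Conversely {p1, p3, p5, p6, p8, y5, y7} meets every edge and has exactly 7 vertices, so 7 is optimal.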